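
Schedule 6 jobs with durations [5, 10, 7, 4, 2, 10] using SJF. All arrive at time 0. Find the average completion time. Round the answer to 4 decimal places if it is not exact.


SJF order (ascending): [2, 4, 5, 7, 10, 10]
Completion times:
  Job 1: burst=2, C=2
  Job 2: burst=4, C=6
  Job 3: burst=5, C=11
  Job 4: burst=7, C=18
  Job 5: burst=10, C=28
  Job 6: burst=10, C=38
Average completion = 103/6 = 17.1667

17.1667


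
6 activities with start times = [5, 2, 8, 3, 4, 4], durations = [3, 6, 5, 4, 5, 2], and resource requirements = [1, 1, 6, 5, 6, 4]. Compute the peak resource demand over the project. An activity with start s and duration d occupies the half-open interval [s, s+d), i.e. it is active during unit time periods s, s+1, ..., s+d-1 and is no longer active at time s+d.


Each activity i is active on [start_i, start_i + duration_i).
Compute total resource usage per time slot:
  t=0: active resources = [], total = 0
  t=1: active resources = [], total = 0
  t=2: active resources = [1], total = 1
  t=3: active resources = [1, 5], total = 6
  t=4: active resources = [1, 5, 6, 4], total = 16
  t=5: active resources = [1, 1, 5, 6, 4], total = 17
  t=6: active resources = [1, 1, 5, 6], total = 13
  t=7: active resources = [1, 1, 6], total = 8
  t=8: active resources = [6, 6], total = 12
  t=9: active resources = [6], total = 6
  t=10: active resources = [6], total = 6
  t=11: active resources = [6], total = 6
  t=12: active resources = [6], total = 6
Peak resource demand = 17

17


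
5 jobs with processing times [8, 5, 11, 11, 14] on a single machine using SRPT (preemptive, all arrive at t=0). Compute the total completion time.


Since all jobs arrive at t=0, SRPT equals SPT ordering.
SPT order: [5, 8, 11, 11, 14]
Completion times:
  Job 1: p=5, C=5
  Job 2: p=8, C=13
  Job 3: p=11, C=24
  Job 4: p=11, C=35
  Job 5: p=14, C=49
Total completion time = 5 + 13 + 24 + 35 + 49 = 126

126


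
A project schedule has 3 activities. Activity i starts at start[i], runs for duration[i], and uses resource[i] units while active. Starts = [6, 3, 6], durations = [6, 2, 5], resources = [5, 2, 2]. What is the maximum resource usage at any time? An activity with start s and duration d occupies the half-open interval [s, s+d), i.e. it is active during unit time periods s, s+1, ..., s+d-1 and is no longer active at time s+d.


Each activity i is active on [start_i, start_i + duration_i).
Compute total resource usage per time slot:
  t=0: active resources = [], total = 0
  t=1: active resources = [], total = 0
  t=2: active resources = [], total = 0
  t=3: active resources = [2], total = 2
  t=4: active resources = [2], total = 2
  t=5: active resources = [], total = 0
  t=6: active resources = [5, 2], total = 7
  t=7: active resources = [5, 2], total = 7
  t=8: active resources = [5, 2], total = 7
  t=9: active resources = [5, 2], total = 7
  t=10: active resources = [5, 2], total = 7
  t=11: active resources = [5], total = 5
Peak resource demand = 7

7


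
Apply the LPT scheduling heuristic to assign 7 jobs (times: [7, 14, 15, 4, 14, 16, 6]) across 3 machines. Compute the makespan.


Sort jobs in decreasing order (LPT): [16, 15, 14, 14, 7, 6, 4]
Assign each job to the least loaded machine:
  Machine 1: jobs [16, 6, 4], load = 26
  Machine 2: jobs [15, 7], load = 22
  Machine 3: jobs [14, 14], load = 28
Makespan = max load = 28

28


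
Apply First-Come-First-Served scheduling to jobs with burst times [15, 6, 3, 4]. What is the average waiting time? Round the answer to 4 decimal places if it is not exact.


FCFS order (as given): [15, 6, 3, 4]
Waiting times:
  Job 1: wait = 0
  Job 2: wait = 15
  Job 3: wait = 21
  Job 4: wait = 24
Sum of waiting times = 60
Average waiting time = 60/4 = 15.0

15.0


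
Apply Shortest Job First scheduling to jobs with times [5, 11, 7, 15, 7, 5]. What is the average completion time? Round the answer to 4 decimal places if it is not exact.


SJF order (ascending): [5, 5, 7, 7, 11, 15]
Completion times:
  Job 1: burst=5, C=5
  Job 2: burst=5, C=10
  Job 3: burst=7, C=17
  Job 4: burst=7, C=24
  Job 5: burst=11, C=35
  Job 6: burst=15, C=50
Average completion = 141/6 = 23.5

23.5


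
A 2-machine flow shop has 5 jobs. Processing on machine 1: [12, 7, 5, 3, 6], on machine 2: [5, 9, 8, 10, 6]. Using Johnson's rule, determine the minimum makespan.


Apply Johnson's rule:
  Group 1 (a <= b): [(4, 3, 10), (3, 5, 8), (5, 6, 6), (2, 7, 9)]
  Group 2 (a > b): [(1, 12, 5)]
Optimal job order: [4, 3, 5, 2, 1]
Schedule:
  Job 4: M1 done at 3, M2 done at 13
  Job 3: M1 done at 8, M2 done at 21
  Job 5: M1 done at 14, M2 done at 27
  Job 2: M1 done at 21, M2 done at 36
  Job 1: M1 done at 33, M2 done at 41
Makespan = 41

41


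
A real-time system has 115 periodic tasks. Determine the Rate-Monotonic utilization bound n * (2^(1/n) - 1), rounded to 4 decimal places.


Compute 2^(1/115) = 1.0060455679
Subtract 1: 1.0060455679 - 1 = 0.0060455679
Multiply by n: 115 * 0.0060455679 = 0.6952403085
Round to 4 dp: 0.6952

0.6952


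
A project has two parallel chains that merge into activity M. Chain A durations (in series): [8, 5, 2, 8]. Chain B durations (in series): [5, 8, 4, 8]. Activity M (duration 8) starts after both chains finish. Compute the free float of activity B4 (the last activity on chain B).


ES(B4) = sum of predecessors on chain B = 17
EF(B4) = ES + duration = 17 + 8 = 25
Successor of B4 is M. ES(M) = max(sum(A), sum(B)) = max(23, 25) = 25
Free float = ES(successor) - EF(current) = 25 - 25 = 0

0


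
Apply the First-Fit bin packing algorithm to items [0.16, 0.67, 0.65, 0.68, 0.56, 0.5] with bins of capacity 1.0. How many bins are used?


Place items sequentially using First-Fit:
  Item 0.16 -> new Bin 1
  Item 0.67 -> Bin 1 (now 0.83)
  Item 0.65 -> new Bin 2
  Item 0.68 -> new Bin 3
  Item 0.56 -> new Bin 4
  Item 0.5 -> new Bin 5
Total bins used = 5

5


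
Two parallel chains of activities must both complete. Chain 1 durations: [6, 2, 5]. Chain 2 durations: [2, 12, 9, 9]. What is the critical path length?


Path A total = 6 + 2 + 5 = 13
Path B total = 2 + 12 + 9 + 9 = 32
Critical path = longest path = max(13, 32) = 32

32


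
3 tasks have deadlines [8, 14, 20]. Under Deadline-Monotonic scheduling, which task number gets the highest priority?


Sort tasks by relative deadline (ascending):
  Task 1: deadline = 8
  Task 2: deadline = 14
  Task 3: deadline = 20
Priority order (highest first): [1, 2, 3]
Highest priority task = 1

1


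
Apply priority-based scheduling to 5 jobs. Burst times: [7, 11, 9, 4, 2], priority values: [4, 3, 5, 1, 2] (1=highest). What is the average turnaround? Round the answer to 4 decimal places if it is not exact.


Sort by priority (ascending = highest first):
Order: [(1, 4), (2, 2), (3, 11), (4, 7), (5, 9)]
Completion times:
  Priority 1, burst=4, C=4
  Priority 2, burst=2, C=6
  Priority 3, burst=11, C=17
  Priority 4, burst=7, C=24
  Priority 5, burst=9, C=33
Average turnaround = 84/5 = 16.8

16.8


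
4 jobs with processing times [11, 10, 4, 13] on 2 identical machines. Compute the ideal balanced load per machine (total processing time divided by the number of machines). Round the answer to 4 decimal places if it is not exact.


Total processing time = 11 + 10 + 4 + 13 = 38
Number of machines = 2
Ideal balanced load = 38 / 2 = 19.0

19.0


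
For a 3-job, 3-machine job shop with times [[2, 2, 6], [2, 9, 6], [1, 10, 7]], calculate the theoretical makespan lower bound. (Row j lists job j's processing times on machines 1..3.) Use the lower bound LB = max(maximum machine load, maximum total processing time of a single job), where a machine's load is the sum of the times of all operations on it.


Machine loads:
  Machine 1: 2 + 2 + 1 = 5
  Machine 2: 2 + 9 + 10 = 21
  Machine 3: 6 + 6 + 7 = 19
Max machine load = 21
Job totals:
  Job 1: 10
  Job 2: 17
  Job 3: 18
Max job total = 18
Lower bound = max(21, 18) = 21

21


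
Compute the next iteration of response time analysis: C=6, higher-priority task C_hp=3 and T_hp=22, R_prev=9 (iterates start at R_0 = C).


R_next = C + ceil(R_prev / T_hp) * C_hp
ceil(9 / 22) = ceil(0.4091) = 1
Interference = 1 * 3 = 3
R_next = 6 + 3 = 9
R_next = R_prev, so the iteration has converged (response time = 9).

9


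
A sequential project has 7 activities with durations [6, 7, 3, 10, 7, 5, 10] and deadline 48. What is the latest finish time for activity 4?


LF(activity 4) = deadline - sum of successor durations
Successors: activities 5 through 7 with durations [7, 5, 10]
Sum of successor durations = 22
LF = 48 - 22 = 26

26


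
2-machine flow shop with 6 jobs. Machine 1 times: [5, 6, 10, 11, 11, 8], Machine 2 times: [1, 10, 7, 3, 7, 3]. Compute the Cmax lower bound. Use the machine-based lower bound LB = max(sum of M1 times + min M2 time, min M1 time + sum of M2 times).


LB1 = sum(M1 times) + min(M2 times) = 51 + 1 = 52
LB2 = min(M1 times) + sum(M2 times) = 5 + 31 = 36
Lower bound = max(LB1, LB2) = max(52, 36) = 52

52


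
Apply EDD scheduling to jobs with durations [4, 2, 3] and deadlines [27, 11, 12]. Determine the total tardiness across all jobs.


Sort by due date (EDD order): [(2, 11), (3, 12), (4, 27)]
Compute completion times and tardiness:
  Job 1: p=2, d=11, C=2, tardiness=max(0,2-11)=0
  Job 2: p=3, d=12, C=5, tardiness=max(0,5-12)=0
  Job 3: p=4, d=27, C=9, tardiness=max(0,9-27)=0
Total tardiness = 0

0


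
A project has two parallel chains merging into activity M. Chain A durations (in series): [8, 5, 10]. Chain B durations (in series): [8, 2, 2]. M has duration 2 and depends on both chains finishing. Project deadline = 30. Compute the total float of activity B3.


Forward pass: ES(B3) = sum of predecessors on chain B = 10
EF = ES + duration = 10 + 2 = 12
Backward pass: LF(M) = deadline = 30; LS(M) = 30 - 2 = 28
LF(B3) = LS(M) - sum(successors on chain B) = 28 - 0 = 28
LS = LF - duration = 28 - 2 = 26
Total float = LS - ES = 26 - 10 = 16

16


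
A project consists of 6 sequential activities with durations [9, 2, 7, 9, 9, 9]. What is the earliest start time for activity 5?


Activity 5 starts after activities 1 through 4 complete.
Predecessor durations: [9, 2, 7, 9]
ES = 9 + 2 + 7 + 9 = 27

27


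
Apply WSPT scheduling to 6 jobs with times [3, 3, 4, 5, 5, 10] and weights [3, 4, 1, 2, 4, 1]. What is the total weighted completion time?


Compute p/w ratios and sort ascending (WSPT): [(3, 4), (3, 3), (5, 4), (5, 2), (4, 1), (10, 1)]
Compute weighted completion times:
  Job (p=3,w=4): C=3, w*C=4*3=12
  Job (p=3,w=3): C=6, w*C=3*6=18
  Job (p=5,w=4): C=11, w*C=4*11=44
  Job (p=5,w=2): C=16, w*C=2*16=32
  Job (p=4,w=1): C=20, w*C=1*20=20
  Job (p=10,w=1): C=30, w*C=1*30=30
Total weighted completion time = 156

156


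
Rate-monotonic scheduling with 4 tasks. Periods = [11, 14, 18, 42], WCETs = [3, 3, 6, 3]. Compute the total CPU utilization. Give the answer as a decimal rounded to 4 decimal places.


Compute individual utilizations (exact fractions):
  Task 1: C/T = 3/11 (approx. 0.2727)
  Task 2: C/T = 3/14 (approx. 0.2143)
  Task 3: C/T = 6/18 = 1/3 (approx. 0.3333)
  Task 4: C/T = 3/42 = 1/14 (approx. 0.0714)
Total utilization U = 3/11 + 3/14 + 1/3 + 1/14 = 206/231
Rounded to 4 decimal places: U = 0.8918
RM (Liu & Layland) bound for 4 tasks = 0.756828; compare with U = 206/231 (approx. 0.891775)
bound < U <= 1, so the RM sufficient condition is not met (inconclusive; an exact test such as response-time analysis is needed).

0.8918


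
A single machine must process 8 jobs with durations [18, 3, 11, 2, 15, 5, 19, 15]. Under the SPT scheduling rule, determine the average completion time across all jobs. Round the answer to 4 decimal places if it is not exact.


Sort jobs by processing time (SPT order): [2, 3, 5, 11, 15, 15, 18, 19]
Compute completion times sequentially:
  Job 1: processing = 2, completes at 2
  Job 2: processing = 3, completes at 5
  Job 3: processing = 5, completes at 10
  Job 4: processing = 11, completes at 21
  Job 5: processing = 15, completes at 36
  Job 6: processing = 15, completes at 51
  Job 7: processing = 18, completes at 69
  Job 8: processing = 19, completes at 88
Sum of completion times = 282
Average completion time = 282/8 = 35.25

35.25


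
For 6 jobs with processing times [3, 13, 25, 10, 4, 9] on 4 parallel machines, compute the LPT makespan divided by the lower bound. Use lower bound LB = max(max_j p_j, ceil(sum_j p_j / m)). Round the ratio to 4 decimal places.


LPT order: [25, 13, 10, 9, 4, 3]
Machine loads after assignment: [25, 13, 13, 13]
LPT makespan = 25
Lower bound = max(max_job, ceil(total/4)) = max(25, 16) = 25
Ratio = 25 / 25 = 1.0

1.0


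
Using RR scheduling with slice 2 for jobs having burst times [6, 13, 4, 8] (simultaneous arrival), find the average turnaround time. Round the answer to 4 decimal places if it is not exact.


Time quantum = 2
Execution trace:
  J1 runs 2 units, time = 2
  J2 runs 2 units, time = 4
  J3 runs 2 units, time = 6
  J4 runs 2 units, time = 8
  J1 runs 2 units, time = 10
  J2 runs 2 units, time = 12
  J3 runs 2 units, time = 14
  J4 runs 2 units, time = 16
  J1 runs 2 units, time = 18
  J2 runs 2 units, time = 20
  J4 runs 2 units, time = 22
  J2 runs 2 units, time = 24
  J4 runs 2 units, time = 26
  J2 runs 2 units, time = 28
  J2 runs 2 units, time = 30
  J2 runs 1 units, time = 31
Finish times: [18, 31, 14, 26]
Average turnaround = 89/4 = 22.25

22.25


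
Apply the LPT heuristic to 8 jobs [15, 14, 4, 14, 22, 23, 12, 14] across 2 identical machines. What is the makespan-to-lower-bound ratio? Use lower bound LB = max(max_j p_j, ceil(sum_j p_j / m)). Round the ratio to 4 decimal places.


LPT order: [23, 22, 15, 14, 14, 14, 12, 4]
Machine loads after assignment: [63, 55]
LPT makespan = 63
Lower bound = max(max_job, ceil(total/2)) = max(23, 59) = 59
Ratio = 63 / 59 = 1.0678

1.0678


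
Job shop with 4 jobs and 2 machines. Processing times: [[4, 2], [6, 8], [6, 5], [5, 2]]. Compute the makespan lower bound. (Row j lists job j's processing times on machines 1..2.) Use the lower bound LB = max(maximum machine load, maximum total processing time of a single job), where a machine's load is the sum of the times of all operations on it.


Machine loads:
  Machine 1: 4 + 6 + 6 + 5 = 21
  Machine 2: 2 + 8 + 5 + 2 = 17
Max machine load = 21
Job totals:
  Job 1: 6
  Job 2: 14
  Job 3: 11
  Job 4: 7
Max job total = 14
Lower bound = max(21, 14) = 21

21


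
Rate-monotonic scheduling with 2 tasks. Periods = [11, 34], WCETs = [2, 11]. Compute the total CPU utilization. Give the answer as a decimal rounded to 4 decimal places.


Compute individual utilizations (exact fractions):
  Task 1: C/T = 2/11 (approx. 0.1818)
  Task 2: C/T = 11/34 (approx. 0.3235)
Total utilization U = 2/11 + 11/34 = 189/374
Rounded to 4 decimal places: U = 0.5053
RM (Liu & Layland) bound for 2 tasks = 0.828427; compare with U = 189/374 (approx. 0.505348)
U <= bound, so schedulable by RM sufficient condition.

0.5053


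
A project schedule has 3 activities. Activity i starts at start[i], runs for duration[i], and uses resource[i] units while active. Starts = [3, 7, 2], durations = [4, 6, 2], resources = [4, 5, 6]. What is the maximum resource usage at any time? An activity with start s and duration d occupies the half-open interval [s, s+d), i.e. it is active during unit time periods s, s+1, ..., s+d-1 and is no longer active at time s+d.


Each activity i is active on [start_i, start_i + duration_i).
Compute total resource usage per time slot:
  t=0: active resources = [], total = 0
  t=1: active resources = [], total = 0
  t=2: active resources = [6], total = 6
  t=3: active resources = [4, 6], total = 10
  t=4: active resources = [4], total = 4
  t=5: active resources = [4], total = 4
  t=6: active resources = [4], total = 4
  t=7: active resources = [5], total = 5
  t=8: active resources = [5], total = 5
  t=9: active resources = [5], total = 5
  t=10: active resources = [5], total = 5
  t=11: active resources = [5], total = 5
  t=12: active resources = [5], total = 5
Peak resource demand = 10

10


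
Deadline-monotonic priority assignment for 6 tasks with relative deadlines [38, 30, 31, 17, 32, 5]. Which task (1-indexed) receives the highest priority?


Sort tasks by relative deadline (ascending):
  Task 6: deadline = 5
  Task 4: deadline = 17
  Task 2: deadline = 30
  Task 3: deadline = 31
  Task 5: deadline = 32
  Task 1: deadline = 38
Priority order (highest first): [6, 4, 2, 3, 5, 1]
Highest priority task = 6

6


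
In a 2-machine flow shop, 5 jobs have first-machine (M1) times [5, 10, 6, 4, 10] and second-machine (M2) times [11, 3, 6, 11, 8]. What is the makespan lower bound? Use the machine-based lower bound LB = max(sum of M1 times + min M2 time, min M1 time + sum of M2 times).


LB1 = sum(M1 times) + min(M2 times) = 35 + 3 = 38
LB2 = min(M1 times) + sum(M2 times) = 4 + 39 = 43
Lower bound = max(LB1, LB2) = max(38, 43) = 43

43


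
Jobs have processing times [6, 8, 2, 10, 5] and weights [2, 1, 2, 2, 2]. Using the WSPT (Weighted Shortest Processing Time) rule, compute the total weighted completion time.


Compute p/w ratios and sort ascending (WSPT): [(2, 2), (5, 2), (6, 2), (10, 2), (8, 1)]
Compute weighted completion times:
  Job (p=2,w=2): C=2, w*C=2*2=4
  Job (p=5,w=2): C=7, w*C=2*7=14
  Job (p=6,w=2): C=13, w*C=2*13=26
  Job (p=10,w=2): C=23, w*C=2*23=46
  Job (p=8,w=1): C=31, w*C=1*31=31
Total weighted completion time = 121

121


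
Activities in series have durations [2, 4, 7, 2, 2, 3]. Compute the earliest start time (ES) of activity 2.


Activity 2 starts after activities 1 through 1 complete.
Predecessor durations: [2]
ES = 2 = 2

2


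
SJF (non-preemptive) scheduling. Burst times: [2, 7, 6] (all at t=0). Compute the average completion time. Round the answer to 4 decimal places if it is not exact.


SJF order (ascending): [2, 6, 7]
Completion times:
  Job 1: burst=2, C=2
  Job 2: burst=6, C=8
  Job 3: burst=7, C=15
Average completion = 25/3 = 8.3333

8.3333


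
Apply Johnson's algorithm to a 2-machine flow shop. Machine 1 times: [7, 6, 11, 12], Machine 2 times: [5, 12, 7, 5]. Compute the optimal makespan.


Apply Johnson's rule:
  Group 1 (a <= b): [(2, 6, 12)]
  Group 2 (a > b): [(3, 11, 7), (1, 7, 5), (4, 12, 5)]
Optimal job order: [2, 3, 1, 4]
Schedule:
  Job 2: M1 done at 6, M2 done at 18
  Job 3: M1 done at 17, M2 done at 25
  Job 1: M1 done at 24, M2 done at 30
  Job 4: M1 done at 36, M2 done at 41
Makespan = 41

41


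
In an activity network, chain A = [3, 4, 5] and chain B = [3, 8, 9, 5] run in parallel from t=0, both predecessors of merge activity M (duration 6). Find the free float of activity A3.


ES(A3) = sum of predecessors on chain A = 7
EF(A3) = ES + duration = 7 + 5 = 12
Successor of A3 is M. ES(M) = max(sum(A), sum(B)) = max(12, 25) = 25
Free float = ES(successor) - EF(current) = 25 - 12 = 13

13


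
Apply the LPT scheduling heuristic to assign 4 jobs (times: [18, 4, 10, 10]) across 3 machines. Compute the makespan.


Sort jobs in decreasing order (LPT): [18, 10, 10, 4]
Assign each job to the least loaded machine:
  Machine 1: jobs [18], load = 18
  Machine 2: jobs [10, 4], load = 14
  Machine 3: jobs [10], load = 10
Makespan = max load = 18

18


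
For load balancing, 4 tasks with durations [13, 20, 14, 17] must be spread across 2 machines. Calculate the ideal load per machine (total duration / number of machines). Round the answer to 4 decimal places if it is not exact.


Total processing time = 13 + 20 + 14 + 17 = 64
Number of machines = 2
Ideal balanced load = 64 / 2 = 32.0

32.0


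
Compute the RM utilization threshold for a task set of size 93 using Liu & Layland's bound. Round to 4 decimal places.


Compute 2^(1/93) = 1.0074810397
Subtract 1: 1.0074810397 - 1 = 0.0074810397
Multiply by n: 93 * 0.0074810397 = 0.6957366921
Round to 4 dp: 0.6957

0.6957


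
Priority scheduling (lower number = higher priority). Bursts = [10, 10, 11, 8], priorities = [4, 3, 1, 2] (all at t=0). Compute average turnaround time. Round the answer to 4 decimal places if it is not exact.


Sort by priority (ascending = highest first):
Order: [(1, 11), (2, 8), (3, 10), (4, 10)]
Completion times:
  Priority 1, burst=11, C=11
  Priority 2, burst=8, C=19
  Priority 3, burst=10, C=29
  Priority 4, burst=10, C=39
Average turnaround = 98/4 = 24.5

24.5


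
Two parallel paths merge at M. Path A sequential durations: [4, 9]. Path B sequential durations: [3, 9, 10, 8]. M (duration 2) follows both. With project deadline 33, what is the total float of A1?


Forward pass: ES(A1) = sum of predecessors on chain A = 0
EF = ES + duration = 0 + 4 = 4
Backward pass: LF(M) = deadline = 33; LS(M) = 33 - 2 = 31
LF(A1) = LS(M) - sum(successors on chain A) = 31 - 9 = 22
LS = LF - duration = 22 - 4 = 18
Total float = LS - ES = 18 - 0 = 18

18


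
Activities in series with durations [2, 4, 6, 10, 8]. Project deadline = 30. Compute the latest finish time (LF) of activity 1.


LF(activity 1) = deadline - sum of successor durations
Successors: activities 2 through 5 with durations [4, 6, 10, 8]
Sum of successor durations = 28
LF = 30 - 28 = 2

2


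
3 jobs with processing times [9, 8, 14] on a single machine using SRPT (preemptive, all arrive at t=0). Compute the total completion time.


Since all jobs arrive at t=0, SRPT equals SPT ordering.
SPT order: [8, 9, 14]
Completion times:
  Job 1: p=8, C=8
  Job 2: p=9, C=17
  Job 3: p=14, C=31
Total completion time = 8 + 17 + 31 = 56

56


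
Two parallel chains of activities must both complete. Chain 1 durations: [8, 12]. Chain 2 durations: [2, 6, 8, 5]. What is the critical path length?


Path A total = 8 + 12 = 20
Path B total = 2 + 6 + 8 + 5 = 21
Critical path = longest path = max(20, 21) = 21

21


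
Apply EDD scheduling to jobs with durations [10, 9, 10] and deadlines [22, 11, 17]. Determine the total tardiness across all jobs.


Sort by due date (EDD order): [(9, 11), (10, 17), (10, 22)]
Compute completion times and tardiness:
  Job 1: p=9, d=11, C=9, tardiness=max(0,9-11)=0
  Job 2: p=10, d=17, C=19, tardiness=max(0,19-17)=2
  Job 3: p=10, d=22, C=29, tardiness=max(0,29-22)=7
Total tardiness = 9

9


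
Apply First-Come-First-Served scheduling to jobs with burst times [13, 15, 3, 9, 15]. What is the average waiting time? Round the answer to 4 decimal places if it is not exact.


FCFS order (as given): [13, 15, 3, 9, 15]
Waiting times:
  Job 1: wait = 0
  Job 2: wait = 13
  Job 3: wait = 28
  Job 4: wait = 31
  Job 5: wait = 40
Sum of waiting times = 112
Average waiting time = 112/5 = 22.4

22.4


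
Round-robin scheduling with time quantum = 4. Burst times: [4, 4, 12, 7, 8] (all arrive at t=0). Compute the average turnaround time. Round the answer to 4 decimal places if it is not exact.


Time quantum = 4
Execution trace:
  J1 runs 4 units, time = 4
  J2 runs 4 units, time = 8
  J3 runs 4 units, time = 12
  J4 runs 4 units, time = 16
  J5 runs 4 units, time = 20
  J3 runs 4 units, time = 24
  J4 runs 3 units, time = 27
  J5 runs 4 units, time = 31
  J3 runs 4 units, time = 35
Finish times: [4, 8, 35, 27, 31]
Average turnaround = 105/5 = 21.0

21.0


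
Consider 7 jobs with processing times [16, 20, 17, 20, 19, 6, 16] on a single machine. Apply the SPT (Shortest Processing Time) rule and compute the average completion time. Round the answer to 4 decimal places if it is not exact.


Sort jobs by processing time (SPT order): [6, 16, 16, 17, 19, 20, 20]
Compute completion times sequentially:
  Job 1: processing = 6, completes at 6
  Job 2: processing = 16, completes at 22
  Job 3: processing = 16, completes at 38
  Job 4: processing = 17, completes at 55
  Job 5: processing = 19, completes at 74
  Job 6: processing = 20, completes at 94
  Job 7: processing = 20, completes at 114
Sum of completion times = 403
Average completion time = 403/7 = 57.5714

57.5714


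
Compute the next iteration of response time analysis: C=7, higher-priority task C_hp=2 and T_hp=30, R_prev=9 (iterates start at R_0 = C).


R_next = C + ceil(R_prev / T_hp) * C_hp
ceil(9 / 30) = ceil(0.3) = 1
Interference = 1 * 2 = 2
R_next = 7 + 2 = 9
R_next = R_prev, so the iteration has converged (response time = 9).

9


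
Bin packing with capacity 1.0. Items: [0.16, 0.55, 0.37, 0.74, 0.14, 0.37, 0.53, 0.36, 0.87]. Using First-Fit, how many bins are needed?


Place items sequentially using First-Fit:
  Item 0.16 -> new Bin 1
  Item 0.55 -> Bin 1 (now 0.71)
  Item 0.37 -> new Bin 2
  Item 0.74 -> new Bin 3
  Item 0.14 -> Bin 1 (now 0.85)
  Item 0.37 -> Bin 2 (now 0.74)
  Item 0.53 -> new Bin 4
  Item 0.36 -> Bin 4 (now 0.89)
  Item 0.87 -> new Bin 5
Total bins used = 5

5


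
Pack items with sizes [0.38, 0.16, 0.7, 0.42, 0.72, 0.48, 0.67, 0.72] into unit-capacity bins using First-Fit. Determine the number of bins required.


Place items sequentially using First-Fit:
  Item 0.38 -> new Bin 1
  Item 0.16 -> Bin 1 (now 0.54)
  Item 0.7 -> new Bin 2
  Item 0.42 -> Bin 1 (now 0.96)
  Item 0.72 -> new Bin 3
  Item 0.48 -> new Bin 4
  Item 0.67 -> new Bin 5
  Item 0.72 -> new Bin 6
Total bins used = 6

6


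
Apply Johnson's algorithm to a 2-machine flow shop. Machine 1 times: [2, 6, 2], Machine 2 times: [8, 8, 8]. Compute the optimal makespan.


Apply Johnson's rule:
  Group 1 (a <= b): [(1, 2, 8), (3, 2, 8), (2, 6, 8)]
  Group 2 (a > b): []
Optimal job order: [1, 3, 2]
Schedule:
  Job 1: M1 done at 2, M2 done at 10
  Job 3: M1 done at 4, M2 done at 18
  Job 2: M1 done at 10, M2 done at 26
Makespan = 26

26


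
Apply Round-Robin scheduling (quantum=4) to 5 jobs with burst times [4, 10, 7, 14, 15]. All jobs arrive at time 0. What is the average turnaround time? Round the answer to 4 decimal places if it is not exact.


Time quantum = 4
Execution trace:
  J1 runs 4 units, time = 4
  J2 runs 4 units, time = 8
  J3 runs 4 units, time = 12
  J4 runs 4 units, time = 16
  J5 runs 4 units, time = 20
  J2 runs 4 units, time = 24
  J3 runs 3 units, time = 27
  J4 runs 4 units, time = 31
  J5 runs 4 units, time = 35
  J2 runs 2 units, time = 37
  J4 runs 4 units, time = 41
  J5 runs 4 units, time = 45
  J4 runs 2 units, time = 47
  J5 runs 3 units, time = 50
Finish times: [4, 37, 27, 47, 50]
Average turnaround = 165/5 = 33.0

33.0


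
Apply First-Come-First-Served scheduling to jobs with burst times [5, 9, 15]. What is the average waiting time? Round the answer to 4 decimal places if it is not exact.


FCFS order (as given): [5, 9, 15]
Waiting times:
  Job 1: wait = 0
  Job 2: wait = 5
  Job 3: wait = 14
Sum of waiting times = 19
Average waiting time = 19/3 = 6.3333

6.3333


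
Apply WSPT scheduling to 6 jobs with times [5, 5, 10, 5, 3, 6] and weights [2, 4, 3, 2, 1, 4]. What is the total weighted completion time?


Compute p/w ratios and sort ascending (WSPT): [(5, 4), (6, 4), (5, 2), (5, 2), (3, 1), (10, 3)]
Compute weighted completion times:
  Job (p=5,w=4): C=5, w*C=4*5=20
  Job (p=6,w=4): C=11, w*C=4*11=44
  Job (p=5,w=2): C=16, w*C=2*16=32
  Job (p=5,w=2): C=21, w*C=2*21=42
  Job (p=3,w=1): C=24, w*C=1*24=24
  Job (p=10,w=3): C=34, w*C=3*34=102
Total weighted completion time = 264

264


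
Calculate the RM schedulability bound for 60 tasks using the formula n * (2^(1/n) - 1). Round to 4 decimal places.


Compute 2^(1/60) = 1.0116194403
Subtract 1: 1.0116194403 - 1 = 0.0116194403
Multiply by n: 60 * 0.0116194403 = 0.6971664180
Round to 4 dp: 0.6972

0.6972


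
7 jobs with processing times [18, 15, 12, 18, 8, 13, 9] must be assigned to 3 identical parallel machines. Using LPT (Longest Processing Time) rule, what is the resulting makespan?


Sort jobs in decreasing order (LPT): [18, 18, 15, 13, 12, 9, 8]
Assign each job to the least loaded machine:
  Machine 1: jobs [18, 12], load = 30
  Machine 2: jobs [18, 9, 8], load = 35
  Machine 3: jobs [15, 13], load = 28
Makespan = max load = 35

35


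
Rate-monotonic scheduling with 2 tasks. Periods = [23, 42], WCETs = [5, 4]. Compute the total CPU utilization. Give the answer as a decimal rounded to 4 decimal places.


Compute individual utilizations (exact fractions):
  Task 1: C/T = 5/23 (approx. 0.2174)
  Task 2: C/T = 4/42 = 2/21 (approx. 0.0952)
Total utilization U = 5/23 + 2/21 = 151/483
Rounded to 4 decimal places: U = 0.3126
RM (Liu & Layland) bound for 2 tasks = 0.828427; compare with U = 151/483 (approx. 0.312629)
U <= bound, so schedulable by RM sufficient condition.

0.3126


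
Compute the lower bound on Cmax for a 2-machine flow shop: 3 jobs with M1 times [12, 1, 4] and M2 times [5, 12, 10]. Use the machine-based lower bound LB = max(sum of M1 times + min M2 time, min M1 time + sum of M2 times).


LB1 = sum(M1 times) + min(M2 times) = 17 + 5 = 22
LB2 = min(M1 times) + sum(M2 times) = 1 + 27 = 28
Lower bound = max(LB1, LB2) = max(22, 28) = 28

28


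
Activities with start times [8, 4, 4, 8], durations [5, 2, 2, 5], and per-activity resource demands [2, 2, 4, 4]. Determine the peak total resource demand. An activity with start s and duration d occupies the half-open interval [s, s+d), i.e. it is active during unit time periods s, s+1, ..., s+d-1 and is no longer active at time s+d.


Each activity i is active on [start_i, start_i + duration_i).
Compute total resource usage per time slot:
  t=0: active resources = [], total = 0
  t=1: active resources = [], total = 0
  t=2: active resources = [], total = 0
  t=3: active resources = [], total = 0
  t=4: active resources = [2, 4], total = 6
  t=5: active resources = [2, 4], total = 6
  t=6: active resources = [], total = 0
  t=7: active resources = [], total = 0
  t=8: active resources = [2, 4], total = 6
  t=9: active resources = [2, 4], total = 6
  t=10: active resources = [2, 4], total = 6
  t=11: active resources = [2, 4], total = 6
  t=12: active resources = [2, 4], total = 6
Peak resource demand = 6

6


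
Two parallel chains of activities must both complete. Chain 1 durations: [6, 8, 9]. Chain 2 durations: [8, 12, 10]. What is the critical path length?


Path A total = 6 + 8 + 9 = 23
Path B total = 8 + 12 + 10 = 30
Critical path = longest path = max(23, 30) = 30

30


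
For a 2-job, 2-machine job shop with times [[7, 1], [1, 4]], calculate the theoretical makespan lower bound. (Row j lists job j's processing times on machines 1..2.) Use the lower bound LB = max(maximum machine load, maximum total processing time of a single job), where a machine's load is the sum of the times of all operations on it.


Machine loads:
  Machine 1: 7 + 1 = 8
  Machine 2: 1 + 4 = 5
Max machine load = 8
Job totals:
  Job 1: 8
  Job 2: 5
Max job total = 8
Lower bound = max(8, 8) = 8

8


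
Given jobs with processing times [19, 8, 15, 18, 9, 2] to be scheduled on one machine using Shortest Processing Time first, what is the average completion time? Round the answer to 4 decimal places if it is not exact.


Sort jobs by processing time (SPT order): [2, 8, 9, 15, 18, 19]
Compute completion times sequentially:
  Job 1: processing = 2, completes at 2
  Job 2: processing = 8, completes at 10
  Job 3: processing = 9, completes at 19
  Job 4: processing = 15, completes at 34
  Job 5: processing = 18, completes at 52
  Job 6: processing = 19, completes at 71
Sum of completion times = 188
Average completion time = 188/6 = 31.3333

31.3333


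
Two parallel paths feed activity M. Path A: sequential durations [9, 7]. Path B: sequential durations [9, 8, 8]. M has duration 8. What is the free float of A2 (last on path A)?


ES(A2) = sum of predecessors on chain A = 9
EF(A2) = ES + duration = 9 + 7 = 16
Successor of A2 is M. ES(M) = max(sum(A), sum(B)) = max(16, 25) = 25
Free float = ES(successor) - EF(current) = 25 - 16 = 9

9


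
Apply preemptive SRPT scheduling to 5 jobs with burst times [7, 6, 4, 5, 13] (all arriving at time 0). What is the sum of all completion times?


Since all jobs arrive at t=0, SRPT equals SPT ordering.
SPT order: [4, 5, 6, 7, 13]
Completion times:
  Job 1: p=4, C=4
  Job 2: p=5, C=9
  Job 3: p=6, C=15
  Job 4: p=7, C=22
  Job 5: p=13, C=35
Total completion time = 4 + 9 + 15 + 22 + 35 = 85

85


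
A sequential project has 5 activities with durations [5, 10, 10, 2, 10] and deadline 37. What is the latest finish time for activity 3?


LF(activity 3) = deadline - sum of successor durations
Successors: activities 4 through 5 with durations [2, 10]
Sum of successor durations = 12
LF = 37 - 12 = 25

25


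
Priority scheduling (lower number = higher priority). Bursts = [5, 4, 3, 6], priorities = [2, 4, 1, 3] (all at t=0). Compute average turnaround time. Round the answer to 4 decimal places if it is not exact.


Sort by priority (ascending = highest first):
Order: [(1, 3), (2, 5), (3, 6), (4, 4)]
Completion times:
  Priority 1, burst=3, C=3
  Priority 2, burst=5, C=8
  Priority 3, burst=6, C=14
  Priority 4, burst=4, C=18
Average turnaround = 43/4 = 10.75

10.75


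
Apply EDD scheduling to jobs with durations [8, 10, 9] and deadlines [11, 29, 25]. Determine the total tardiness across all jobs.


Sort by due date (EDD order): [(8, 11), (9, 25), (10, 29)]
Compute completion times and tardiness:
  Job 1: p=8, d=11, C=8, tardiness=max(0,8-11)=0
  Job 2: p=9, d=25, C=17, tardiness=max(0,17-25)=0
  Job 3: p=10, d=29, C=27, tardiness=max(0,27-29)=0
Total tardiness = 0

0


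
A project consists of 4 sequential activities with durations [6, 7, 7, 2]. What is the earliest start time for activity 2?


Activity 2 starts after activities 1 through 1 complete.
Predecessor durations: [6]
ES = 6 = 6

6


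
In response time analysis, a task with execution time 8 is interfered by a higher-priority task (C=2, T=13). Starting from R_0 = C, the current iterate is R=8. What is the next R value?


R_next = C + ceil(R_prev / T_hp) * C_hp
ceil(8 / 13) = ceil(0.6154) = 1
Interference = 1 * 2 = 2
R_next = 8 + 2 = 10

10


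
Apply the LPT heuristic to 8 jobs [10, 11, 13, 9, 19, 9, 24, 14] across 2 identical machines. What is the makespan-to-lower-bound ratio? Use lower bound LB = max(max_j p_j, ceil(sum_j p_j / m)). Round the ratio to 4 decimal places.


LPT order: [24, 19, 14, 13, 11, 10, 9, 9]
Machine loads after assignment: [56, 53]
LPT makespan = 56
Lower bound = max(max_job, ceil(total/2)) = max(24, 55) = 55
Ratio = 56 / 55 = 1.0182

1.0182


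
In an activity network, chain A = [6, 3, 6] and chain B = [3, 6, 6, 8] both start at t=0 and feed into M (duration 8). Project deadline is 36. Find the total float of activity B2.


Forward pass: ES(B2) = sum of predecessors on chain B = 3
EF = ES + duration = 3 + 6 = 9
Backward pass: LF(M) = deadline = 36; LS(M) = 36 - 8 = 28
LF(B2) = LS(M) - sum(successors on chain B) = 28 - 14 = 14
LS = LF - duration = 14 - 6 = 8
Total float = LS - ES = 8 - 3 = 5

5


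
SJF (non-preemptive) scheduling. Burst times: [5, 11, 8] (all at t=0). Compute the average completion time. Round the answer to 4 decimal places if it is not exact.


SJF order (ascending): [5, 8, 11]
Completion times:
  Job 1: burst=5, C=5
  Job 2: burst=8, C=13
  Job 3: burst=11, C=24
Average completion = 42/3 = 14.0

14.0


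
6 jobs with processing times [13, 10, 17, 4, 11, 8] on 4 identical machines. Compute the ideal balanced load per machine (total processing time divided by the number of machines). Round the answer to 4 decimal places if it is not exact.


Total processing time = 13 + 10 + 17 + 4 + 11 + 8 = 63
Number of machines = 4
Ideal balanced load = 63 / 4 = 15.75

15.75


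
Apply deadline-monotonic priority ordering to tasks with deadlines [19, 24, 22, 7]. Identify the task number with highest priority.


Sort tasks by relative deadline (ascending):
  Task 4: deadline = 7
  Task 1: deadline = 19
  Task 3: deadline = 22
  Task 2: deadline = 24
Priority order (highest first): [4, 1, 3, 2]
Highest priority task = 4

4


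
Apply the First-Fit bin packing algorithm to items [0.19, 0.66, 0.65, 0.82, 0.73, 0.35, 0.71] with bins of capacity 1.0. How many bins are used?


Place items sequentially using First-Fit:
  Item 0.19 -> new Bin 1
  Item 0.66 -> Bin 1 (now 0.85)
  Item 0.65 -> new Bin 2
  Item 0.82 -> new Bin 3
  Item 0.73 -> new Bin 4
  Item 0.35 -> Bin 2 (now 1.0)
  Item 0.71 -> new Bin 5
Total bins used = 5

5


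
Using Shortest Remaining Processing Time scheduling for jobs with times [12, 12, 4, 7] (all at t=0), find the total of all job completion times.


Since all jobs arrive at t=0, SRPT equals SPT ordering.
SPT order: [4, 7, 12, 12]
Completion times:
  Job 1: p=4, C=4
  Job 2: p=7, C=11
  Job 3: p=12, C=23
  Job 4: p=12, C=35
Total completion time = 4 + 11 + 23 + 35 = 73

73


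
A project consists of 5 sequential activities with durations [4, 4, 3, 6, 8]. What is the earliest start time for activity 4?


Activity 4 starts after activities 1 through 3 complete.
Predecessor durations: [4, 4, 3]
ES = 4 + 4 + 3 = 11

11


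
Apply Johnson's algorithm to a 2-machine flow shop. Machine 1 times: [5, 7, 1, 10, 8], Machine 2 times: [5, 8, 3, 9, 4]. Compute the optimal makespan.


Apply Johnson's rule:
  Group 1 (a <= b): [(3, 1, 3), (1, 5, 5), (2, 7, 8)]
  Group 2 (a > b): [(4, 10, 9), (5, 8, 4)]
Optimal job order: [3, 1, 2, 4, 5]
Schedule:
  Job 3: M1 done at 1, M2 done at 4
  Job 1: M1 done at 6, M2 done at 11
  Job 2: M1 done at 13, M2 done at 21
  Job 4: M1 done at 23, M2 done at 32
  Job 5: M1 done at 31, M2 done at 36
Makespan = 36

36


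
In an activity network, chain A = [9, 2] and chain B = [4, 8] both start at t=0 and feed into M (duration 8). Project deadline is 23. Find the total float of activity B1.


Forward pass: ES(B1) = sum of predecessors on chain B = 0
EF = ES + duration = 0 + 4 = 4
Backward pass: LF(M) = deadline = 23; LS(M) = 23 - 8 = 15
LF(B1) = LS(M) - sum(successors on chain B) = 15 - 8 = 7
LS = LF - duration = 7 - 4 = 3
Total float = LS - ES = 3 - 0 = 3

3


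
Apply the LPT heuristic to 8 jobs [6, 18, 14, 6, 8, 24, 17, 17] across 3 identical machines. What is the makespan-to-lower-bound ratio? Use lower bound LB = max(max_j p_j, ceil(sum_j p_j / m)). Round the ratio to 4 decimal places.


LPT order: [24, 18, 17, 17, 14, 8, 6, 6]
Machine loads after assignment: [38, 38, 34]
LPT makespan = 38
Lower bound = max(max_job, ceil(total/3)) = max(24, 37) = 37
Ratio = 38 / 37 = 1.027

1.027


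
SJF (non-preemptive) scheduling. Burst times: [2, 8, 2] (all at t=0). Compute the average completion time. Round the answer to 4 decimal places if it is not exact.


SJF order (ascending): [2, 2, 8]
Completion times:
  Job 1: burst=2, C=2
  Job 2: burst=2, C=4
  Job 3: burst=8, C=12
Average completion = 18/3 = 6.0

6.0


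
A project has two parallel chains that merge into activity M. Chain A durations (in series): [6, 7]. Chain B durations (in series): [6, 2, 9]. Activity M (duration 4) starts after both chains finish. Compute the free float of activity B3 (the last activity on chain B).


ES(B3) = sum of predecessors on chain B = 8
EF(B3) = ES + duration = 8 + 9 = 17
Successor of B3 is M. ES(M) = max(sum(A), sum(B)) = max(13, 17) = 17
Free float = ES(successor) - EF(current) = 17 - 17 = 0

0


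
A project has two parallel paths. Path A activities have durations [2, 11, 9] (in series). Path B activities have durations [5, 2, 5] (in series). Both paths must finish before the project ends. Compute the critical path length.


Path A total = 2 + 11 + 9 = 22
Path B total = 5 + 2 + 5 = 12
Critical path = longest path = max(22, 12) = 22

22


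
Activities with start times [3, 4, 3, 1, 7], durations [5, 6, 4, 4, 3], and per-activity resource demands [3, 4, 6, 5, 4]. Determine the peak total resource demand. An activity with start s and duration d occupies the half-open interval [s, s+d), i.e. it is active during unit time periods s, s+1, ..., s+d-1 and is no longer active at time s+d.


Each activity i is active on [start_i, start_i + duration_i).
Compute total resource usage per time slot:
  t=0: active resources = [], total = 0
  t=1: active resources = [5], total = 5
  t=2: active resources = [5], total = 5
  t=3: active resources = [3, 6, 5], total = 14
  t=4: active resources = [3, 4, 6, 5], total = 18
  t=5: active resources = [3, 4, 6], total = 13
  t=6: active resources = [3, 4, 6], total = 13
  t=7: active resources = [3, 4, 4], total = 11
  t=8: active resources = [4, 4], total = 8
  t=9: active resources = [4, 4], total = 8
Peak resource demand = 18

18
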